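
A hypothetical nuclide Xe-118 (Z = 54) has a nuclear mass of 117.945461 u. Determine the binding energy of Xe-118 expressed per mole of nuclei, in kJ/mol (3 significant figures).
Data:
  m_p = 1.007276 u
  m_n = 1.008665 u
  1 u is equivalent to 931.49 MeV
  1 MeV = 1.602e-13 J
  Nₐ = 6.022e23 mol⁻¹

Σm = 54·m_p + 64·m_n = 54.392904 + 64.554560 = 118.947464 u
Mass defect Δm = 118.947464 − 117.945461 = 1.002003 u
E_B = 1.002003 × 931.49 = 933.356 MeV
Per nucleus in joules: 933.356 MeV × 1.602e-13 J/MeV = 1.4952e-10 J
Per mole: 1.4952e-10 J × 6.022e23 mol⁻¹ = 9.0041e+13 J/mol

9.00e+10 kJ/mol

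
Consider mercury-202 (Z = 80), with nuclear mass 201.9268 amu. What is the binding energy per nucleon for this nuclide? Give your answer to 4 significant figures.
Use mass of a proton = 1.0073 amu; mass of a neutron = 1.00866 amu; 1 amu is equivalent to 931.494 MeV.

7.903 MeV/nucleon

The nucleus contains 80 protons and 202 − 80 = 122 neutrons.
Σm = 80·m_p + 122·m_n = 80.5840 + 123.05652 = 203.64052 amu
Δm = 203.64052 − 201.9268 = 1.71372 amu
Binding energy = Δm·c² = 1.71372 × 931.494 MeV/amu = 1596.32 MeV
Dividing by A = 202 gives 7.903 MeV per nucleon.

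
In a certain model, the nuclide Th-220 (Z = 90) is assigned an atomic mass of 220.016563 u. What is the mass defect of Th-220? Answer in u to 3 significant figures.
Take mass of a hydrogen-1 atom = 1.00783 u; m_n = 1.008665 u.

1.81 u

Σm = 90·m(¹H) + 130·m_n = 90.70470 + 131.126450 = 221.831150 u
The mass defect is 221.831150 − 220.016563 = 1.814587 u.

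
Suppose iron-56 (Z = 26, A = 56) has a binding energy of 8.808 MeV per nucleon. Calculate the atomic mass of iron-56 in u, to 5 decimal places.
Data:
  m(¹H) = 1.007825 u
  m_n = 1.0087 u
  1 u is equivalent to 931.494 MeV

55.93493 u

Total binding energy = 56 × 8.808 = 493.248 MeV
Mass defect = 493.248 MeV / (931.494 MeV/u) = 0.5295235 u
Constituent mass = 26(1.007825) + 30(1.0087) = 56.464450 u
Atomic mass = 56.464450 − 0.5295235 = 55.9349265 u ≈ 55.93493 u (to 5 decimal places)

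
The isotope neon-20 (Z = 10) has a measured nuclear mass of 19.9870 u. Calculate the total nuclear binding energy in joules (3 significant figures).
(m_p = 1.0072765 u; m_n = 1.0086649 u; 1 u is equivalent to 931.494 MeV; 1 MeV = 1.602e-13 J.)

Total constituent mass: 10 × 1.0072765 + 10 × 1.0086649 = 20.1594140 u
The mass defect is 20.1594140 − 19.9870 = 0.1724140 u.
Converting to energy: 0.1724140 u × 931.494 MeV/u = 160.603 MeV
In joules: 160.603 MeV × 1.602e-13 J/MeV = 2.5729e-11 J

2.57e-11 J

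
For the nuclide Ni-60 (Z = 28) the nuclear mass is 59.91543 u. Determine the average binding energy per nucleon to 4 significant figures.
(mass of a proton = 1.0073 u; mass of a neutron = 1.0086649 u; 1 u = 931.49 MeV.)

With 28 protons and 32 neutrons (A = 60):
Σm = 28·m_p + 32·m_n = 28.2044 + 32.2772768 = 60.4816768 u
The mass defect is 60.4816768 − 59.91543 = 0.5662468 u.
E_B = 0.5662468 × 931.49 = 527.453 MeV
BE/A = 527.453 MeV / 60 = 8.791 MeV/nucleon

8.791 MeV/nucleon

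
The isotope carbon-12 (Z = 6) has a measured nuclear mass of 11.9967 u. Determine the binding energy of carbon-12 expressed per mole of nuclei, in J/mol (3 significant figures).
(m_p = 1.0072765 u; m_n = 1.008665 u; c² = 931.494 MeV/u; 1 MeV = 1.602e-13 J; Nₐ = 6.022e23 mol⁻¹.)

With 6 protons and 6 neutrons (A = 12):
Σm = 6·m_p + 6·m_n = 6.0436590 + 6.051990 = 12.0956490 u
The mass defect is 12.0956490 − 11.9967 = 0.0989490 u.
E_B = 0.0989490 × 931.494 = 92.1704 MeV
Per nucleus in joules: 92.1704 MeV × 1.602e-13 J/MeV = 1.4766e-11 J
Per mole: 1.4766e-11 J × 6.022e23 mol⁻¹ = 8.8921e+12 J/mol

8.89e+12 J/mol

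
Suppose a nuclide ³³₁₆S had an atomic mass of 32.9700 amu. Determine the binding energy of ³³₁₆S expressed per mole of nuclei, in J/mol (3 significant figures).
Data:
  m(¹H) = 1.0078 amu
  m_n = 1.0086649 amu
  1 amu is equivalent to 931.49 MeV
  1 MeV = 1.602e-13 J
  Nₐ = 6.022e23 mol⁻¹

With 16 protons and 17 neutrons (A = 33):
Total constituent mass: 16 × 1.0078 + 17 × 1.0086649 = 33.2721033 amu
The mass defect is 33.2721033 − 32.9700 = 0.3021033 amu.
Binding energy = Δm·c² = 0.3021033 × 931.49 MeV/amu = 281.406 MeV
Per nucleus in joules: 281.406 MeV × 1.602e-13 J/MeV = 4.5081e-11 J
Per mole: 4.5081e-11 J × 6.022e23 mol⁻¹ = 2.7148e+13 J/mol

2.71e+13 J/mol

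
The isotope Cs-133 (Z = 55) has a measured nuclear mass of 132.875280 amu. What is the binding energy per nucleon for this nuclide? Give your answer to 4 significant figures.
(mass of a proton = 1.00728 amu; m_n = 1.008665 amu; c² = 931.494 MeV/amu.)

8.411 MeV/nucleon

With 55 protons and 78 neutrons (A = 133):
Mass of separated nucleons = 55(1.00728) + 78(1.008665) = 55.40040 + 78.675870 = 134.076270 amu
The mass defect is 134.076270 − 132.875280 = 1.200990 amu.
Converting to energy: 1.200990 amu × 931.494 MeV/amu = 1118.71 MeV
Per nucleon: 1118.71 / 133 = 8.411 MeV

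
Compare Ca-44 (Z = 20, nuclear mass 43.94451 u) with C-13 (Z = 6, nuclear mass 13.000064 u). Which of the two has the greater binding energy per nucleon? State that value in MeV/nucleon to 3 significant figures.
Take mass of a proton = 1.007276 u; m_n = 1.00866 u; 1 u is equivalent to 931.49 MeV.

Ca-44; 8.66 MeV/nucleon

Ca-44: Σm = 20(1.007276) + 24(1.00866) = 44.353360 u; Δm = 0.408850 u; E_B = 380.84 MeV; E_B/A = 8.655 MeV
C-13: Σm = 6(1.007276) + 7(1.00866) = 13.104276 u; Δm = 0.104212 u; E_B = 97.072 MeV; E_B/A = 7.467 MeV
Ca-44 has the higher binding energy per nucleon, so it is the more tightly bound nucleus.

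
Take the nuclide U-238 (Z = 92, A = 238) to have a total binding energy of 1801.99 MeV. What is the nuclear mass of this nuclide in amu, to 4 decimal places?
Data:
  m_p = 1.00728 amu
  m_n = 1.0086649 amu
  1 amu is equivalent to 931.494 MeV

Mass defect = 1801.99 MeV / (931.494 MeV/amu) = 1.934516 amu
Constituent mass = 92(1.00728) + 146(1.0086649) = 239.9348354 amu
Nuclear mass = 239.9348354 − 1.934516 = 238.0003194 amu ≈ 238.0003 amu (to 4 decimal places)

238.0003 amu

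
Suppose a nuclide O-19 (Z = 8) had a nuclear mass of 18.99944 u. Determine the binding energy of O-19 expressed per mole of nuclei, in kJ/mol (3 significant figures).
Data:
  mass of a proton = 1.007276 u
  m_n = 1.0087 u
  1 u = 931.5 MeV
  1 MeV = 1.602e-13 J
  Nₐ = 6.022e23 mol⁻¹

Z = 8, so N = A − Z = 19 − 8 = 11.
Total constituent mass: 8 × 1.007276 + 11 × 1.0087 = 19.153908 u
Δm = 19.153908 − 18.99944 = 0.154468 u
Binding energy = Δm·c² = 0.154468 × 931.5 MeV/u = 143.887 MeV
Per nucleus in joules: 143.887 MeV × 1.602e-13 J/MeV = 2.3051e-11 J
Per mole: 2.3051e-11 J × 6.022e23 mol⁻¹ = 1.3881e+13 J/mol

1.39e+10 kJ/mol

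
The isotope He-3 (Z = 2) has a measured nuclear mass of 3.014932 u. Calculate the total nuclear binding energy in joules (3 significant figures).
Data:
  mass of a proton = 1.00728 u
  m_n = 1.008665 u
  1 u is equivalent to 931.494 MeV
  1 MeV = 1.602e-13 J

1.24e-12 J

With 2 protons and 1 neutrons (A = 3):
Σm = 2·m_p + 1·m_n = 2.01456 + 1.008665 = 3.023225 u
Δm = 3.023225 − 3.014932 = 0.008293 u
Converting to energy: 0.008293 u × 931.494 MeV/u = 7.72488 MeV
In joules: 7.72488 MeV × 1.602e-13 J/MeV = 1.2375e-12 J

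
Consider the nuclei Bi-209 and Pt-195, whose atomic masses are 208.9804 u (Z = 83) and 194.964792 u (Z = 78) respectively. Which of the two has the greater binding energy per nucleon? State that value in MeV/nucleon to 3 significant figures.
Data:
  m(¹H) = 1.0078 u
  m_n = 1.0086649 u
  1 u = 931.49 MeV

Pt-195; 7.92 MeV/nucleon

Bi-209: Σm = 83(1.0078) + 126(1.0086649) = 210.7391774 u; Δm = 1.7587774 u; E_B = 1638.3 MeV; E_B/A = 7.839 MeV
Pt-195: Σm = 78(1.0078) + 117(1.0086649) = 196.6221933 u; Δm = 1.6574013 u; E_B = 1543.9 MeV; E_B/A = 7.917 MeV
Pt-195 has the higher binding energy per nucleon, so it is the more tightly bound nucleus.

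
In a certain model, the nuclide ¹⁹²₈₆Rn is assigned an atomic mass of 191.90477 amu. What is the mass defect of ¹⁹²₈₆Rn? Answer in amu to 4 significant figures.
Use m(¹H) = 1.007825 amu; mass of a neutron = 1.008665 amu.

The nucleus contains 86 protons and 192 − 86 = 106 neutrons.
Mass of separated nucleons = 86(1.007825) + 106(1.008665) = 86.672950 + 106.918490 = 193.591440 amu
Mass defect Δm = 193.591440 − 191.90477 = 1.686670 amu

1.687 amu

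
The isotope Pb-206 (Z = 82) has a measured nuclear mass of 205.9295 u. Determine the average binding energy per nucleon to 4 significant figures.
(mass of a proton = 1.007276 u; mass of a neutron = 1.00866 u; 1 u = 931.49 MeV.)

Mass of separated nucleons = 82(1.007276) + 124(1.00866) = 82.596632 + 125.07384 = 207.670472 u
The mass defect is 207.670472 − 205.9295 = 1.740972 u.
E_B = 1.740972 × 931.49 = 1621.70 MeV
Per nucleon: 1621.70 / 206 = 7.872 MeV

7.872 MeV/nucleon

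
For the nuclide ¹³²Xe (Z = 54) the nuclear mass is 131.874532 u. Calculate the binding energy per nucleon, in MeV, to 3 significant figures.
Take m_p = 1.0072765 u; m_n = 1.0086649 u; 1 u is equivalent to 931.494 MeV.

8.43 MeV/nucleon

Total constituent mass: 54 × 1.0072765 + 78 × 1.0086649 = 133.0687932 u
The mass defect is 133.0687932 − 131.874532 = 1.1942612 u.
Converting to energy: 1.1942612 u × 931.494 MeV/u = 1112.45 MeV
Dividing by A = 132 gives 8.428 MeV per nucleon.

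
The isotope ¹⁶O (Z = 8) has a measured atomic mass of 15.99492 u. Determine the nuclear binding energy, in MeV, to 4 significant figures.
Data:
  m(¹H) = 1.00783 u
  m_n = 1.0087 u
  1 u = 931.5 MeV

Z = 8, so N = A − Z = 16 − 8 = 8.
Mass of separated nucleons = 8(1.00783) + 8(1.0087) = 8.06264 + 8.0696 = 16.13224 u
The mass defect is 16.13224 − 15.99492 = 0.13732 u.
E_B = 0.13732 × 931.5 = 127.914 MeV

127.9 MeV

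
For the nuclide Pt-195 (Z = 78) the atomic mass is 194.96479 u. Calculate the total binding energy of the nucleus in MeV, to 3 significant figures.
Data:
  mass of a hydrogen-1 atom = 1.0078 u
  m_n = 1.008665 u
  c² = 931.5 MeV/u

The nucleus contains 78 protons and 195 − 78 = 117 neutrons.
Mass of separated nucleons = 78(1.0078) + 117(1.008665) = 78.6084 + 118.013805 = 196.622205 u
Δm = 196.622205 − 194.96479 = 1.657415 u
Converting to energy: 1.657415 u × 931.5 MeV/u = 1543.88 MeV

1540 MeV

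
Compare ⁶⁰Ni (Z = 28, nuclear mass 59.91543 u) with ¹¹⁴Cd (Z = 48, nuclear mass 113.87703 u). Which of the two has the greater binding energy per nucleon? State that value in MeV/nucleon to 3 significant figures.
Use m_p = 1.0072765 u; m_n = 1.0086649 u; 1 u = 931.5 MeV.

⁶⁰Ni; 8.78 MeV/nucleon

⁶⁰Ni: Σm = 28(1.0072765) + 32(1.0086649) = 60.4810188 u; Δm = 0.5655888 u; E_B = 526.85 MeV; E_B/A = 8.781 MeV
¹¹⁴Cd: Σm = 48(1.0072765) + 66(1.0086649) = 114.9211554 u; Δm = 1.0441254 u; E_B = 972.60 MeV; E_B/A = 8.532 MeV
⁶⁰Ni has the higher binding energy per nucleon, so it is the more tightly bound nucleus.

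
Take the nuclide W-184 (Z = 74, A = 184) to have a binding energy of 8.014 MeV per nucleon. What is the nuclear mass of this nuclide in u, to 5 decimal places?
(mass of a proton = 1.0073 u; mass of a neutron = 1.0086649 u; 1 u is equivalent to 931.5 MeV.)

183.91033 u

Total binding energy = 184 × 8.014 = 1474.576 MeV
Mass defect = 1474.576 MeV / (931.5 MeV/u) = 1.5830123 u
Constituent mass = 74(1.0073) + 110(1.0086649) = 185.4933390 u
Nuclear mass = 185.4933390 − 1.5830123 = 183.9103267 u ≈ 183.91033 u (to 5 decimal places)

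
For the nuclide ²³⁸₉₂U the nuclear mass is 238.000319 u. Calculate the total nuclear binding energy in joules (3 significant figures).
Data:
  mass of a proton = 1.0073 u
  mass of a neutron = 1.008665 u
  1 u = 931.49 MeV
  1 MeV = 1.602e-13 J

2.89e-10 J

Total constituent mass: 92 × 1.0073 + 146 × 1.008665 = 239.936690 u
Δm = 239.936690 − 238.000319 = 1.936371 u
E_B = 1.936371 × 931.49 = 1803.71 MeV
In joules: 1803.71 MeV × 1.602e-13 J/MeV = 2.8895e-10 J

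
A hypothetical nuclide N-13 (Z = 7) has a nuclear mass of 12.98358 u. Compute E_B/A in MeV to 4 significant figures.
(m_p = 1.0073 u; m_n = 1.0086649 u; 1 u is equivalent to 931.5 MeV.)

Σm = 7·m_p + 6·m_n = 7.0511 + 6.0519894 = 13.1030894 u
The mass defect is 13.1030894 − 12.98358 = 0.1195094 u.
Binding energy = Δm·c² = 0.1195094 × 931.5 MeV/u = 111.323 MeV
Dividing by A = 13 gives 8.563 MeV per nucleon.

8.563 MeV/nucleon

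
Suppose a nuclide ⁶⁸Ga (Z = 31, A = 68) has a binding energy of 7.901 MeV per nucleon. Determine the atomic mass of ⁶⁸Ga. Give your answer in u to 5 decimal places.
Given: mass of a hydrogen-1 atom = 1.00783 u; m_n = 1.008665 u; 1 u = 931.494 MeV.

67.98655 u

Total binding energy = 68 × 7.901 = 537.268 MeV
Mass defect = 537.268 MeV / (931.494 MeV/u) = 0.5767810 u
Constituent mass = 31(1.00783) + 37(1.008665) = 68.563335 u
Atomic mass = 68.563335 − 0.5767810 = 67.9865540 u ≈ 67.98655 u (to 5 decimal places)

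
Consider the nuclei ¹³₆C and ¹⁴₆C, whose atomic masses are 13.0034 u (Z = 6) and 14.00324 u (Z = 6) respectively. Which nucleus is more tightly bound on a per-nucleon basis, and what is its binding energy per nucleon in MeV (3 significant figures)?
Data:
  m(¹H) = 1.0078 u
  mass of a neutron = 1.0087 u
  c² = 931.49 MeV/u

¹⁴₆C; 7.53 MeV/nucleon

¹³₆C: Σm = 6(1.0078) + 7(1.0087) = 13.1077 u; Δm = 0.1043 u; E_B = 97.154 MeV; E_B/A = 7.473 MeV
¹⁴₆C: Σm = 6(1.0078) + 8(1.0087) = 14.1164 u; Δm = 0.11316 u; E_B = 105.41 MeV; E_B/A = 7.529 MeV
¹⁴₆C has the higher binding energy per nucleon, so it is the more tightly bound nucleus.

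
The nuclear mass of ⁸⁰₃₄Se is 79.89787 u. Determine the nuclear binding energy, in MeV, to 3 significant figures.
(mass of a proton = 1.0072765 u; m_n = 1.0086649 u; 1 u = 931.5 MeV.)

697 MeV

Mass of separated nucleons = 34(1.0072765) + 46(1.0086649) = 34.2474010 + 46.3985854 = 80.6459864 u
Δm = 80.6459864 − 79.89787 = 0.7481164 u
Binding energy = Δm·c² = 0.7481164 × 931.5 MeV/u = 696.870 MeV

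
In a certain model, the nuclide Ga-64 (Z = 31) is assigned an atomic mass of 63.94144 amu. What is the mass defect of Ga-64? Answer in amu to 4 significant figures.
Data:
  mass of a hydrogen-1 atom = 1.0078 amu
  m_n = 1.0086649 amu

Σm = 31·m(¹H) + 33·m_n = 31.2418 + 33.2859417 = 64.5277417 amu
Mass defect Δm = 64.5277417 − 63.94144 = 0.5863017 amu

0.5863 amu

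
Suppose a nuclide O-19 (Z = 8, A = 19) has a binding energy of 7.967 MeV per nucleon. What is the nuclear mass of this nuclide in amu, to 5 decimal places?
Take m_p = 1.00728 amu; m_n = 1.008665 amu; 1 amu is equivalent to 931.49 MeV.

18.99105 amu

Total binding energy = 19 × 7.967 = 151.373 MeV
Mass defect = 151.373 MeV / (931.49 MeV/amu) = 0.1625063 amu
Constituent mass = 8(1.00728) + 11(1.008665) = 19.153555 amu
Nuclear mass = 19.153555 − 0.1625063 = 18.9910487 amu ≈ 18.99105 amu (to 5 decimal places)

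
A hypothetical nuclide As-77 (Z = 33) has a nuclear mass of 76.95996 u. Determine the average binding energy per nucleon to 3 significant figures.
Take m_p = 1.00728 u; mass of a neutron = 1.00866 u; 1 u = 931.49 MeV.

8.00 MeV/nucleon

With 33 protons and 44 neutrons (A = 77):
Mass of separated nucleons = 33(1.00728) + 44(1.00866) = 33.24024 + 44.38104 = 77.62128 u
Mass defect Δm = 77.62128 − 76.95996 = 0.66132 u
Binding energy = Δm·c² = 0.66132 × 931.49 MeV/u = 616.013 MeV
Per nucleon: 616.013 / 77 = 8.000 MeV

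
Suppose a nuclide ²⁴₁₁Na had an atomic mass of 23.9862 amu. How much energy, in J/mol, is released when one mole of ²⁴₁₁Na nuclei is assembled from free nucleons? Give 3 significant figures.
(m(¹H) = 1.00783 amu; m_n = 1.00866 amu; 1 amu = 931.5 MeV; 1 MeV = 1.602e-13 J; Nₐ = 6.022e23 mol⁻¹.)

1.91e+13 J/mol

With 11 protons and 13 neutrons (A = 24):
Total constituent mass: 11 × 1.00783 + 13 × 1.00866 = 24.19871 amu
The mass defect is 24.19871 − 23.9862 = 0.21251 amu.
Converting to energy: 0.21251 amu × 931.5 MeV/amu = 197.953 MeV
Per nucleus in joules: 197.953 MeV × 1.602e-13 J/MeV = 3.1712e-11 J
Per mole: 3.1712e-11 J × 6.022e23 mol⁻¹ = 1.9097e+13 J/mol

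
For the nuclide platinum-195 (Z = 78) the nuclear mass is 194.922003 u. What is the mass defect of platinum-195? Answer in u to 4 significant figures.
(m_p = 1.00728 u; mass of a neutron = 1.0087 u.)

1.664 u

The nucleus contains 78 protons and 195 − 78 = 117 neutrons.
Mass of separated nucleons = 78(1.00728) + 117(1.0087) = 78.56784 + 118.0179 = 196.58574 u
Δm = 196.58574 − 194.922003 = 1.663737 u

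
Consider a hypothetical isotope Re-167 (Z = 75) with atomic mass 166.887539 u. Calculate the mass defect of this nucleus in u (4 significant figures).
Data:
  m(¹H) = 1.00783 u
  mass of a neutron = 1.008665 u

The nucleus contains 75 protons and 167 − 75 = 92 neutrons.
Mass of separated nucleons = 75(1.00783) + 92(1.008665) = 75.58725 + 92.797180 = 168.384430 u
Δm = 168.384430 − 166.887539 = 1.496891 u

1.497 u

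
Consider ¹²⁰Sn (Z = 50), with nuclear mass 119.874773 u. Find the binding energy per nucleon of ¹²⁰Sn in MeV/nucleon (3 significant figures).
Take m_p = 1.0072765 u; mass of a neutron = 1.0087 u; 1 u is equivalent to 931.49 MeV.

8.52 MeV/nucleon

The nucleus contains 50 protons and 120 − 50 = 70 neutrons.
Σm = 50·m_p + 70·m_n = 50.3638250 + 70.6090 = 120.9728250 u
The mass defect is 120.9728250 − 119.874773 = 1.0980520 u.
E_B = 1.0980520 × 931.49 = 1022.82 MeV
BE/A = 1022.82 MeV / 120 = 8.524 MeV/nucleon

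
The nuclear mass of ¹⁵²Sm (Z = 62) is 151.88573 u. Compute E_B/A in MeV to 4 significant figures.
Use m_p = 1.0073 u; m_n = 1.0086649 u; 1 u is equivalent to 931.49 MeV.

Z = 62, so N = A − Z = 152 − 62 = 90.
Σm = 62·m_p + 90·m_n = 62.4526 + 90.7798410 = 153.2324410 u
Mass defect Δm = 153.2324410 − 151.88573 = 1.3467110 u
Binding energy = Δm·c² = 1.3467110 × 931.49 MeV/u = 1254.45 MeV
Per nucleon: 1254.45 / 152 = 8.253 MeV

8.253 MeV/nucleon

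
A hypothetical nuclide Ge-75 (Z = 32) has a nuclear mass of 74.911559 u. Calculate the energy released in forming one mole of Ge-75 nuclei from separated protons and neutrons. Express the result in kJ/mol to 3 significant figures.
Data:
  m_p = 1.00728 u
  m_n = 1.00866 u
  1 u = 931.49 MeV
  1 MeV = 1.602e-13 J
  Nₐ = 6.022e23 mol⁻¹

Σm = 32·m_p + 43·m_n = 32.23296 + 43.37238 = 75.60534 u
Δm = 75.60534 − 74.911559 = 0.693781 u
Converting to energy: 0.693781 u × 931.49 MeV/u = 646.250 MeV
Per nucleus in joules: 646.250 MeV × 1.602e-13 J/MeV = 1.0353e-10 J
Per mole: 1.0353e-10 J × 6.022e23 mol⁻¹ = 6.2346e+13 J/mol

6.23e+10 kJ/mol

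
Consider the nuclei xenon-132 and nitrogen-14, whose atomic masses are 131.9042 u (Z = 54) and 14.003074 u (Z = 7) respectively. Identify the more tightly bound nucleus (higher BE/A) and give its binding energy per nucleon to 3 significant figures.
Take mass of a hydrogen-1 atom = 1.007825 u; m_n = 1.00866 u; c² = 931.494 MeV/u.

xenon-132: Σm = 54(1.007825) + 78(1.00866) = 133.098030 u; Δm = 1.193830 u; E_B = 1112.05 MeV; E_B/A = 8.4246 MeV
nitrogen-14: Σm = 7(1.007825) + 7(1.00866) = 14.115395 u; Δm = 0.112321 u; E_B = 104.626 MeV; E_B/A = 7.473 MeV
xenon-132 has the higher binding energy per nucleon, so it is the more tightly bound nucleus.

xenon-132; 8.42 MeV/nucleon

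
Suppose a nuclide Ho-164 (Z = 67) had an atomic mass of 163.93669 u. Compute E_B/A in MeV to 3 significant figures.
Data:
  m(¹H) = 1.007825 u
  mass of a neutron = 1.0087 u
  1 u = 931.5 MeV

Z = 67, so N = A − Z = 164 − 67 = 97.
Σm = 67·m(¹H) + 97·m_n = 67.524275 + 97.8439 = 165.368175 u
The mass defect is 165.368175 − 163.93669 = 1.431485 u.
Converting to energy: 1.431485 u × 931.5 MeV/u = 1333.43 MeV
BE/A = 1333.43 MeV / 164 = 8.131 MeV/nucleon

8.13 MeV/nucleon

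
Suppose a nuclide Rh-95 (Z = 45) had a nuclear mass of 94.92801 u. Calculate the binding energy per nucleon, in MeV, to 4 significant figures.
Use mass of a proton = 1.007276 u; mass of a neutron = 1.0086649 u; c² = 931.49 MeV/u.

8.164 MeV/nucleon

Z = 45, so N = A − Z = 95 − 45 = 50.
Σm = 45·m_p + 50·m_n = 45.327420 + 50.4332450 = 95.7606650 u
Δm = 95.7606650 − 94.92801 = 0.8326550 u
E_B = 0.8326550 × 931.49 = 775.610 MeV
Per nucleon: 775.610 / 95 = 8.164 MeV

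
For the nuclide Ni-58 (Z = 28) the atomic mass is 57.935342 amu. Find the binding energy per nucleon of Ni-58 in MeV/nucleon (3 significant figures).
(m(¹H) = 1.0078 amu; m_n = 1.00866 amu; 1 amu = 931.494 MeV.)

Z = 28, so N = A − Z = 58 − 28 = 30.
Mass of separated nucleons = 28(1.0078) + 30(1.00866) = 28.2184 + 30.25980 = 58.47820 amu
Mass defect Δm = 58.47820 − 57.935342 = 0.542858 amu
Binding energy = Δm·c² = 0.542858 × 931.494 MeV/amu = 505.669 MeV
Dividing by A = 58 gives 8.718 MeV per nucleon.

8.72 MeV/nucleon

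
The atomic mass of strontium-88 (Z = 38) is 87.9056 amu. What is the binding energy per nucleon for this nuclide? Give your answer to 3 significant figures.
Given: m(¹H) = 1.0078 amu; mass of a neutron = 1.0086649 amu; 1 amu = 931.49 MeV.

8.72 MeV/nucleon

Z = 38, so N = A − Z = 88 − 38 = 50.
Mass of separated nucleons = 38(1.0078) + 50(1.0086649) = 38.2964 + 50.4332450 = 88.7296450 amu
The mass defect is 88.7296450 − 87.9056 = 0.8240450 amu.
E_B = 0.8240450 × 931.49 = 767.590 MeV
BE/A = 767.590 MeV / 88 = 8.723 MeV/nucleon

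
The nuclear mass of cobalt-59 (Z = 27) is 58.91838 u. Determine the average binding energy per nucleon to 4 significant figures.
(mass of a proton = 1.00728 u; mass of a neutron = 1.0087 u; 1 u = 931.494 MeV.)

The nucleus contains 27 protons and 59 − 27 = 32 neutrons.
Σm = 27·m_p + 32·m_n = 27.19656 + 32.2784 = 59.47496 u
Mass defect Δm = 59.47496 − 58.91838 = 0.55658 u
Binding energy = Δm·c² = 0.55658 × 931.494 MeV/u = 518.451 MeV
Dividing by A = 59 gives 8.787 MeV per nucleon.

8.787 MeV/nucleon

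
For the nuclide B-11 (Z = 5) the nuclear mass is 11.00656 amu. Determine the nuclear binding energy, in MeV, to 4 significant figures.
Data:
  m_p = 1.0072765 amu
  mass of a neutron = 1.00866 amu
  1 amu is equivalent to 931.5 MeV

Σm = 5·m_p + 6·m_n = 5.0363825 + 6.05196 = 11.0883425 amu
Mass defect Δm = 11.0883425 − 11.00656 = 0.0817825 amu
E_B = 0.0817825 × 931.5 = 76.1804 MeV

76.18 MeV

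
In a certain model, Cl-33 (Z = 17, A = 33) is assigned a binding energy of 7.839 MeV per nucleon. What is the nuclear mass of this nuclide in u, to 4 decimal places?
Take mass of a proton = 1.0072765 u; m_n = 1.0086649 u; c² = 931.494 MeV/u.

Total binding energy = 33 × 7.839 = 258.687 MeV
Mass defect = 258.687 MeV / (931.494 MeV/u) = 0.277712 u
Constituent mass = 17(1.0072765) + 16(1.0086649) = 33.2623389 u
Nuclear mass = 33.2623389 − 0.277712 = 32.9846269 u ≈ 32.9846 u (to 4 decimal places)

32.9846 u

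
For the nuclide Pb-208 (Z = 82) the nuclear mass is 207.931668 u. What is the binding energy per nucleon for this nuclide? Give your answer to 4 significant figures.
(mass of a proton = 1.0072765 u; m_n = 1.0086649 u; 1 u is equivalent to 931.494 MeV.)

Z = 82, so N = A − Z = 208 − 82 = 126.
Mass of separated nucleons = 82(1.0072765) + 126(1.0086649) = 82.5966730 + 127.0917774 = 209.6884504 u
Mass defect Δm = 209.6884504 − 207.931668 = 1.7567824 u
E_B = 1.7567824 × 931.494 = 1636.43 MeV
Dividing by A = 208 gives 7.867 MeV per nucleon.

7.867 MeV/nucleon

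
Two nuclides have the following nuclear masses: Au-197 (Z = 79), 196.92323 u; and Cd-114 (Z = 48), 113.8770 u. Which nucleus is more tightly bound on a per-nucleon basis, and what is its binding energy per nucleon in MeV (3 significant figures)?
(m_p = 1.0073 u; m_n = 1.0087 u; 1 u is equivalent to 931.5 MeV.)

Au-197: Σm = 79(1.0073) + 118(1.0087) = 198.6033 u; Δm = 1.68007 u; E_B = 1565.0 MeV; E_B/A = 7.944 MeV
Cd-114: Σm = 48(1.0073) + 66(1.0087) = 114.9246 u; Δm = 1.0476 u; E_B = 975.84 MeV; E_B/A = 8.560 MeV
Cd-114 has the higher binding energy per nucleon, so it is the more tightly bound nucleus.

Cd-114; 8.56 MeV/nucleon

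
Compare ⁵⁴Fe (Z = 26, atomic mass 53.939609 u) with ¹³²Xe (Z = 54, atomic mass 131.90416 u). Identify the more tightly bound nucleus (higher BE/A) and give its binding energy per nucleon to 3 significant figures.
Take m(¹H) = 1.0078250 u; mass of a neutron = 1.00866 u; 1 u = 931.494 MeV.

⁵⁴Fe; 8.73 MeV/nucleon

⁵⁴Fe: Σm = 26(1.0078250) + 28(1.00866) = 54.4459300 u; Δm = 0.5063210 u; E_B = 471.63 MeV; E_B/A = 8.734 MeV
¹³²Xe: Σm = 54(1.0078250) + 78(1.00866) = 133.0980300 u; Δm = 1.1938700 u; E_B = 1112.083 MeV; E_B/A = 8.4249 MeV
⁵⁴Fe has the higher binding energy per nucleon, so it is the more tightly bound nucleus.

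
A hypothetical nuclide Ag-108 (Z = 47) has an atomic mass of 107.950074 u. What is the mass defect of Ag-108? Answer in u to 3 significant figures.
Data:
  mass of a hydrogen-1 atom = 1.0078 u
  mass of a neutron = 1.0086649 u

With 47 protons and 61 neutrons (A = 108):
Total constituent mass: 47 × 1.0078 + 61 × 1.0086649 = 108.8951589 u
Mass defect Δm = 108.8951589 − 107.950074 = 0.9450849 u

0.945 u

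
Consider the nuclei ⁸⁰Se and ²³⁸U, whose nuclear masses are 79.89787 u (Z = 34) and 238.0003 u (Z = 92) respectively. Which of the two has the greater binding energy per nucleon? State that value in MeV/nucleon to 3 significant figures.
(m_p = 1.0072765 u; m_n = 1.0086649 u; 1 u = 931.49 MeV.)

⁸⁰Se; 8.71 MeV/nucleon

⁸⁰Se: Σm = 34(1.0072765) + 46(1.0086649) = 80.6459864 u; Δm = 0.7481164 u; E_B = 696.86 MeV; E_B/A = 8.711 MeV
²³⁸U: Σm = 92(1.0072765) + 146(1.0086649) = 239.9345134 u; Δm = 1.9342134 u; E_B = 1801.7 MeV; E_B/A = 7.570 MeV
⁸⁰Se has the higher binding energy per nucleon, so it is the more tightly bound nucleus.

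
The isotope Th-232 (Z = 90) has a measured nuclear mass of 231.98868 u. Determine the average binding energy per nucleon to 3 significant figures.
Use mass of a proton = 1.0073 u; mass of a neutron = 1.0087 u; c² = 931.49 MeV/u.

Total constituent mass: 90 × 1.0073 + 142 × 1.0087 = 233.8924 u
Mass defect Δm = 233.8924 − 231.98868 = 1.90372 u
Binding energy = Δm·c² = 1.90372 × 931.49 MeV/u = 1773.30 MeV
Per nucleon: 1773.30 / 232 = 7.644 MeV

7.64 MeV/nucleon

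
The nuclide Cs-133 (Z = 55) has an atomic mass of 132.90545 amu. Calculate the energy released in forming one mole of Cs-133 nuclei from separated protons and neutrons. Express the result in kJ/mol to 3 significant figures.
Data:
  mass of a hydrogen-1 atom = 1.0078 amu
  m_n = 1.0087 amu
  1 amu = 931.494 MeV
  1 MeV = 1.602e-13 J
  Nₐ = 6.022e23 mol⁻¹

Total constituent mass: 55 × 1.0078 + 78 × 1.0087 = 134.1076 amu
Δm = 134.1076 − 132.90545 = 1.20215 amu
E_B = 1.20215 × 931.494 = 1119.80 MeV
Per nucleus in joules: 1119.80 MeV × 1.602e-13 J/MeV = 1.7939e-10 J
Per mole: 1.7939e-10 J × 6.022e23 mol⁻¹ = 1.0803e+14 J/mol

1.08e+11 kJ/mol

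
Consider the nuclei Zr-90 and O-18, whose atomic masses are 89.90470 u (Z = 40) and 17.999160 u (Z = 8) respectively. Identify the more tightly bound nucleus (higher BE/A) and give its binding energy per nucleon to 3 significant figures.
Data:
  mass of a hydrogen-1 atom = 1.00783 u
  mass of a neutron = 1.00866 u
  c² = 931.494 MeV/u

Zr-90: Σm = 40(1.00783) + 50(1.00866) = 90.74620 u; Δm = 0.84150 u; E_B = 783.85 MeV; E_B/A = 8.709 MeV
O-18: Σm = 8(1.00783) + 10(1.00866) = 18.14924 u; Δm = 0.150080 u; E_B = 139.80 MeV; E_B/A = 7.767 MeV
Zr-90 has the higher binding energy per nucleon, so it is the more tightly bound nucleus.

Zr-90; 8.71 MeV/nucleon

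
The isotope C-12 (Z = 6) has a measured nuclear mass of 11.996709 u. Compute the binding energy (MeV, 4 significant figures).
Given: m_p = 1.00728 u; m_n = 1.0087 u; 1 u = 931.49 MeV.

The nucleus contains 6 protons and 12 − 6 = 6 neutrons.
Σm = 6·m_p + 6·m_n = 6.04368 + 6.0522 = 12.09588 u
Mass defect Δm = 12.09588 − 11.996709 = 0.099171 u
E_B = 0.099171 × 931.49 = 92.3768 MeV

92.38 MeV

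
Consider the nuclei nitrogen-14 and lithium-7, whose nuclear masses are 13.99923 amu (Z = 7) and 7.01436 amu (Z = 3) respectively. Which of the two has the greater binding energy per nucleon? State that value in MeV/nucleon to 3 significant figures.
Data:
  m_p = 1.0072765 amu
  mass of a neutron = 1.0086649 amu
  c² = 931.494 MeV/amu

nitrogen-14: Σm = 7(1.0072765) + 7(1.0086649) = 14.1115898 amu; Δm = 0.1123598 amu; E_B = 104.66 MeV; E_B/A = 7.476 MeV
lithium-7: Σm = 3(1.0072765) + 4(1.0086649) = 7.0564891 amu; Δm = 0.0421291 amu; E_B = 39.243 MeV; E_B/A = 5.606 MeV
nitrogen-14 has the higher binding energy per nucleon, so it is the more tightly bound nucleus.

nitrogen-14; 7.48 MeV/nucleon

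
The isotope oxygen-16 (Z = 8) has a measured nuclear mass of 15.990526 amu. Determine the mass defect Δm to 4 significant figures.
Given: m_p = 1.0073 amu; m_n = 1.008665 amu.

0.1372 amu

Σm = 8·m_p + 8·m_n = 8.0584 + 8.069320 = 16.127720 amu
Δm = 16.127720 − 15.990526 = 0.137194 amu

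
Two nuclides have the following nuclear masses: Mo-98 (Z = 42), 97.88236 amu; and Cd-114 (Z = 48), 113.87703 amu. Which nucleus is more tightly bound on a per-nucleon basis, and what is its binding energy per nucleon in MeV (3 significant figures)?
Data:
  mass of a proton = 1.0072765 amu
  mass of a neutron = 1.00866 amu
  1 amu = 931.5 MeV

Mo-98; 8.63 MeV/nucleon

Mo-98: Σm = 42(1.0072765) + 56(1.00866) = 98.7905730 amu; Δm = 0.9082130 amu; E_B = 846.00 MeV; E_B/A = 8.633 MeV
Cd-114: Σm = 48(1.0072765) + 66(1.00866) = 114.9208320 amu; Δm = 1.0438020 amu; E_B = 972.30 MeV; E_B/A = 8.529 MeV
Mo-98 has the higher binding energy per nucleon, so it is the more tightly bound nucleus.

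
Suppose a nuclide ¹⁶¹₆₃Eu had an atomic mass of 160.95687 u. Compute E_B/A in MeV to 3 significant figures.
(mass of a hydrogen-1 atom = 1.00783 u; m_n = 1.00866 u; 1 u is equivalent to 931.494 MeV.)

The nucleus contains 63 protons and 161 − 63 = 98 neutrons.
Total constituent mass: 63 × 1.00783 + 98 × 1.00866 = 162.34197 u
Mass defect Δm = 162.34197 − 160.95687 = 1.38510 u
E_B = 1.38510 × 931.494 = 1290.21 MeV
Dividing by A = 161 gives 8.014 MeV per nucleon.

8.01 MeV/nucleon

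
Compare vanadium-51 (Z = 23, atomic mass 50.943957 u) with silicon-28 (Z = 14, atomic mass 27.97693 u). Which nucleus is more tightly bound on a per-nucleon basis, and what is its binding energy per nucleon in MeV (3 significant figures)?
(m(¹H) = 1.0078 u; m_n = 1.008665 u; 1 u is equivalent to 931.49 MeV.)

vanadium-51; 8.73 MeV/nucleon

vanadium-51: Σm = 23(1.0078) + 28(1.008665) = 51.422020 u; Δm = 0.478063 u; E_B = 445.31 MeV; E_B/A = 8.732 MeV
silicon-28: Σm = 14(1.0078) + 14(1.008665) = 28.230510 u; Δm = 0.253580 u; E_B = 236.21 MeV; E_B/A = 8.436 MeV
vanadium-51 has the higher binding energy per nucleon, so it is the more tightly bound nucleus.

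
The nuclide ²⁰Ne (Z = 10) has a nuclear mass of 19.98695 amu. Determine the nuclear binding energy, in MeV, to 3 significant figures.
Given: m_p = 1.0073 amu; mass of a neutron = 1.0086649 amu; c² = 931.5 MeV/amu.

Σm = 10·m_p + 10·m_n = 10.0730 + 10.0866490 = 20.1596490 amu
Mass defect Δm = 20.1596490 − 19.98695 = 0.1726990 amu
Binding energy = Δm·c² = 0.1726990 × 931.5 MeV/amu = 160.869 MeV

161 MeV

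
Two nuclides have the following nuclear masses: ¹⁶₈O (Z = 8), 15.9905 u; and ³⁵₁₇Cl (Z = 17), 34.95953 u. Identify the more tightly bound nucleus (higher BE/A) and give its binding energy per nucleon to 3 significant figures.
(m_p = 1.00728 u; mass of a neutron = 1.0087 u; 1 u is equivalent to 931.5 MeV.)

¹⁶₈O: Σm = 8(1.00728) + 8(1.0087) = 16.12784 u; Δm = 0.13734 u; E_B = 127.93 MeV; E_B/A = 7.996 MeV
³⁵₁₇Cl: Σm = 17(1.00728) + 18(1.0087) = 35.28036 u; Δm = 0.32083 u; E_B = 298.85 MeV; E_B/A = 8.539 MeV
³⁵₁₇Cl has the higher binding energy per nucleon, so it is the more tightly bound nucleus.

³⁵₁₇Cl; 8.54 MeV/nucleon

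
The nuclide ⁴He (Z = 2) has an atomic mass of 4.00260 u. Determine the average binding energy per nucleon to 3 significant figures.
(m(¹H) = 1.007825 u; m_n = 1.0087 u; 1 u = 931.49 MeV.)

With 2 protons and 2 neutrons (A = 4):
Mass of separated nucleons = 2(1.007825) + 2(1.0087) = 2.015650 + 2.0174 = 4.033050 u
Δm = 4.033050 − 4.00260 = 0.030450 u
Binding energy = Δm·c² = 0.030450 × 931.49 MeV/u = 28.3639 MeV
Dividing by A = 4 gives 7.091 MeV per nucleon.

7.09 MeV/nucleon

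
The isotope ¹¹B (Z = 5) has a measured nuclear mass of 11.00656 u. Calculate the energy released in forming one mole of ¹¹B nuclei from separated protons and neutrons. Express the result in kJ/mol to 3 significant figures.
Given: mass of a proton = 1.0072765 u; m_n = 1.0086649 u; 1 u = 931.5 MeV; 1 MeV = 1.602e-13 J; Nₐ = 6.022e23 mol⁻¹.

7.35e+09 kJ/mol

With 5 protons and 6 neutrons (A = 11):
Mass of separated nucleons = 5(1.0072765) + 6(1.0086649) = 5.0363825 + 6.0519894 = 11.0883719 u
Δm = 11.0883719 − 11.00656 = 0.0818119 u
Binding energy = Δm·c² = 0.0818119 × 931.5 MeV/u = 76.2078 MeV
Per nucleus in joules: 76.2078 MeV × 1.602e-13 J/MeV = 1.2208e-11 J
Per mole: 1.2208e-11 J × 6.022e23 mol⁻¹ = 7.3517e+12 J/mol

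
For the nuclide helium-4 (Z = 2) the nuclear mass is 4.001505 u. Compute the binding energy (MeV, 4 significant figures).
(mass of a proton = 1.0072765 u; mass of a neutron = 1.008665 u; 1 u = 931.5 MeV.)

With 2 protons and 2 neutrons (A = 4):
Σm = 2·m_p + 2·m_n = 2.0145530 + 2.017330 = 4.0318830 u
The mass defect is 4.0318830 − 4.001505 = 0.0303780 u.
E_B = 0.0303780 × 931.5 = 28.2971 MeV

28.30 MeV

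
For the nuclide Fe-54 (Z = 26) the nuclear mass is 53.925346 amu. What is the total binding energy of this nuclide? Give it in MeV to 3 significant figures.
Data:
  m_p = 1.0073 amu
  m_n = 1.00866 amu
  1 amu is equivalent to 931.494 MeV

472 MeV

The nucleus contains 26 protons and 54 − 26 = 28 neutrons.
Σm = 26·m_p + 28·m_n = 26.1898 + 28.24248 = 54.43228 amu
Δm = 54.43228 − 53.925346 = 0.506934 amu
Binding energy = Δm·c² = 0.506934 × 931.494 MeV/amu = 472.206 MeV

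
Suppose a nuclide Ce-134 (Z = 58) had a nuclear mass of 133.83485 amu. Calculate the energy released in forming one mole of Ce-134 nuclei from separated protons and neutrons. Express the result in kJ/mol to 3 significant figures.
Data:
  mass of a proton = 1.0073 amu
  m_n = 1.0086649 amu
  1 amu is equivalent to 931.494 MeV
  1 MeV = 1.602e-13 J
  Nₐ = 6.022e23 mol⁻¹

1.12e+11 kJ/mol

The nucleus contains 58 protons and 134 − 58 = 76 neutrons.
Σm = 58·m_p + 76·m_n = 58.4234 + 76.6585324 = 135.0819324 amu
Δm = 135.0819324 − 133.83485 = 1.2470824 amu
Converting to energy: 1.2470824 amu × 931.494 MeV/amu = 1161.65 MeV
Per nucleus in joules: 1161.65 MeV × 1.602e-13 J/MeV = 1.8610e-10 J
Per mole: 1.8610e-10 J × 6.022e23 mol⁻¹ = 1.1207e+14 J/mol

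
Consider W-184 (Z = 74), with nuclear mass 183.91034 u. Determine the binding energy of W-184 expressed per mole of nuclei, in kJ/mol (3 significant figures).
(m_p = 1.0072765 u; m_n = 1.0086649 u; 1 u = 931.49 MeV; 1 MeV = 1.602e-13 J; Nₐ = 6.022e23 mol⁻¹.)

With 74 protons and 110 neutrons (A = 184):
Total constituent mass: 74 × 1.0072765 + 110 × 1.0086649 = 185.4916000 u
The mass defect is 185.4916000 − 183.91034 = 1.5812600 u.
Binding energy = Δm·c² = 1.5812600 × 931.49 MeV/u = 1472.93 MeV
Per nucleus in joules: 1472.93 MeV × 1.602e-13 J/MeV = 2.3596e-10 J
Per mole: 2.3596e-10 J × 6.022e23 mol⁻¹ = 1.4210e+14 J/mol

1.42e+11 kJ/mol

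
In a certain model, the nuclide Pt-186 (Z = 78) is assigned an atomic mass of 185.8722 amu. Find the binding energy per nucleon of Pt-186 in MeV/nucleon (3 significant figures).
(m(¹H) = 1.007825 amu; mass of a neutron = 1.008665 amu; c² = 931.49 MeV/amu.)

8.38 MeV/nucleon

The nucleus contains 78 protons and 186 − 78 = 108 neutrons.
Σm = 78·m(¹H) + 108·m_n = 78.610350 + 108.935820 = 187.546170 amu
Δm = 187.546170 − 185.8722 = 1.673970 amu
Binding energy = Δm·c² = 1.673970 × 931.49 MeV/amu = 1559.29 MeV
BE/A = 1559.29 MeV / 186 = 8.383 MeV/nucleon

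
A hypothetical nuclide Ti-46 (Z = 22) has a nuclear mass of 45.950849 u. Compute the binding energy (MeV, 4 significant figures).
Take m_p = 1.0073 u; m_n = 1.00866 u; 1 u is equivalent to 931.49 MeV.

Total constituent mass: 22 × 1.0073 + 24 × 1.00866 = 46.36844 u
Mass defect Δm = 46.36844 − 45.950849 = 0.417591 u
Binding energy = Δm·c² = 0.417591 × 931.49 MeV/u = 388.982 MeV

389.0 MeV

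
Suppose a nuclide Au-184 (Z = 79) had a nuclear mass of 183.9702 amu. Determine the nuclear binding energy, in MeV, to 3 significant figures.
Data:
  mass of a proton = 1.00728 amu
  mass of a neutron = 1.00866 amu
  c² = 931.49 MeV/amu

The nucleus contains 79 protons and 184 − 79 = 105 neutrons.
Mass of separated nucleons = 79(1.00728) + 105(1.00866) = 79.57512 + 105.90930 = 185.48442 amu
Δm = 185.48442 − 183.9702 = 1.51422 amu
Binding energy = Δm·c² = 1.51422 × 931.49 MeV/amu = 1410.48 MeV

1410 MeV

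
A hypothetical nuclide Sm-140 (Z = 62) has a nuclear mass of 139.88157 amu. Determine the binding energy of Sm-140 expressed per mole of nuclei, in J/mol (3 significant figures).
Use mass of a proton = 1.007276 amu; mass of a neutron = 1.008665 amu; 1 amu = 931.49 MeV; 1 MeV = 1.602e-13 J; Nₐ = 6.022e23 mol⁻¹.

1.12e+14 J/mol

The nucleus contains 62 protons and 140 − 62 = 78 neutrons.
Σm = 62·m_p + 78·m_n = 62.451112 + 78.675870 = 141.126982 amu
Mass defect Δm = 141.126982 − 139.88157 = 1.245412 amu
Binding energy = Δm·c² = 1.245412 × 931.49 MeV/amu = 1160.09 MeV
Per nucleus in joules: 1160.09 MeV × 1.602e-13 J/MeV = 1.8585e-10 J
Per mole: 1.8585e-10 J × 6.022e23 mol⁻¹ = 1.1192e+14 J/mol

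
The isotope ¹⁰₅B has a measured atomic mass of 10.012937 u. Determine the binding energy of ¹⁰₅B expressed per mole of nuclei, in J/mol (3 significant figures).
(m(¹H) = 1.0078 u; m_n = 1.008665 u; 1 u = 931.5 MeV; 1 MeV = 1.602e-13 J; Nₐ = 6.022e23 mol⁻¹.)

Σm = 5·m(¹H) + 5·m_n = 5.0390 + 5.043325 = 10.082325 u
Mass defect Δm = 10.082325 − 10.012937 = 0.069388 u
Converting to energy: 0.069388 u × 931.5 MeV/u = 64.6349 MeV
Per nucleus in joules: 64.6349 MeV × 1.602e-13 J/MeV = 1.0355e-11 J
Per mole: 1.0355e-11 J × 6.022e23 mol⁻¹ = 6.2358e+12 J/mol

6.24e+12 J/mol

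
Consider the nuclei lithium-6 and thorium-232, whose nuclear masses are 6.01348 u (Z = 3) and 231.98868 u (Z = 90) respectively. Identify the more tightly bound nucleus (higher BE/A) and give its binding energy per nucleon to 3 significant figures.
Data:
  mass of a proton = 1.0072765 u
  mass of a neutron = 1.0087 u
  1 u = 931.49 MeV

thorium-232; 7.64 MeV/nucleon

lithium-6: Σm = 3(1.0072765) + 3(1.0087) = 6.0479295 u; Δm = 0.0344495 u; E_B = 32.089 MeV; E_B/A = 5.348 MeV
thorium-232: Σm = 90(1.0072765) + 142(1.0087) = 233.8902850 u; Δm = 1.9016050 u; E_B = 1771.3 MeV; E_B/A = 7.635 MeV
thorium-232 has the higher binding energy per nucleon, so it is the more tightly bound nucleus.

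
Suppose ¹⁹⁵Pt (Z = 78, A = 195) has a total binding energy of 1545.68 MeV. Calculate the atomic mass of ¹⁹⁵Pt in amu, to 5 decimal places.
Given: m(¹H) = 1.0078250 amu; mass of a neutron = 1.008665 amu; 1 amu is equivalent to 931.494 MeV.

194.96480 amu

Mass defect = 1545.68 MeV / (931.494 MeV/amu) = 1.6593558 amu
Constituent mass = 78(1.0078250) + 117(1.008665) = 196.6241550 amu
Atomic mass = 196.6241550 − 1.6593558 = 194.9647992 amu ≈ 194.96480 amu (to 5 decimal places)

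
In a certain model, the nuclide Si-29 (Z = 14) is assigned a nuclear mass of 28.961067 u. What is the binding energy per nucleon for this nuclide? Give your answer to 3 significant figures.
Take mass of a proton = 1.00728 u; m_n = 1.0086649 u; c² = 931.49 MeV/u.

Z = 14, so N = A − Z = 29 − 14 = 15.
Total constituent mass: 14 × 1.00728 + 15 × 1.0086649 = 29.2318935 u
The mass defect is 29.2318935 − 28.961067 = 0.2708265 u.
Binding energy = Δm·c² = 0.2708265 × 931.49 MeV/u = 252.272 MeV
Per nucleon: 252.272 / 29 = 8.699 MeV

8.70 MeV/nucleon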